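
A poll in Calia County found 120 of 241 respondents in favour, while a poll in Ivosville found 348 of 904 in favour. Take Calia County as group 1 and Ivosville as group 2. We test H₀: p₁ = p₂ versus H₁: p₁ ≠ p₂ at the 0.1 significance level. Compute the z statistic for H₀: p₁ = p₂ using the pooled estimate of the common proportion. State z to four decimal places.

p̂₁ = 120/241 = 0.4979253, p̂₂ = 348/904 = 0.3849558.
Pooled p̂ = (120+348)/(241+904) = 468/1145 = 0.4087336.
SE = √(0.24167 × 0.00525557) = 0.0356387.
z = (0.4979253 − 0.3849558)/0.0356387 = 0.1129695/0.0356387 = 3.1699.
Two-sided p-value ≈ 2·Φ(−3.170) = 0.0015, so at α = 0.1 we reject H₀.

z = 3.1699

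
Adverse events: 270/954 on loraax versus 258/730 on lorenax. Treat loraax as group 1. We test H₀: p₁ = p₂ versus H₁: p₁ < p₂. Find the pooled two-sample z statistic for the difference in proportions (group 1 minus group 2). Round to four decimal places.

z = -3.0862

p̂₁ = 270/954 ≈ 0.283019, p̂₂ = 258/730 ≈ 0.353425.
Pooled p̂ = (270+258)/(954+730) = 528/1684 = 0.313539.
SE = √(p̂(1−p̂)(1/n₁+1/n₂)) = √(0.313539·0.686461·0.00241808) = √(0.000520449) = 0.022813.
z = (0.283019 − 0.353425)/0.022813 = -0.070406/0.022813 = -3.0862.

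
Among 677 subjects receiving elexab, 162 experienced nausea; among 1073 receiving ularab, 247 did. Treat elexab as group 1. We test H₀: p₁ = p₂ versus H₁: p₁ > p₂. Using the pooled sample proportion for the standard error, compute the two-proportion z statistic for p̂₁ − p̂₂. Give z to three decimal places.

p̂₁ = 162/677 = 0.23929, p̂₂ = 247/1073 = 0.23020.
Pooled p̂ = (162+247)/(677+1073) = 409/1750 = 0.23371.
SE = √(p̂(1−p̂)(1/n₁+1/n₂)) = √(0.23371·0.76629·0.00240907) = √(0.000431445) = 0.02077.
z = (0.23929 − 0.23020)/0.02077 = 0.00909/0.02077 = 0.438.

z = 0.438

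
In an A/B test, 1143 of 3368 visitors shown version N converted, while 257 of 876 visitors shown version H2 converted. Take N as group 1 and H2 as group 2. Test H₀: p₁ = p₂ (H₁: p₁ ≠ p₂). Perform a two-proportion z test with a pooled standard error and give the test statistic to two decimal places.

z = 2.58

p̂₁ = 1143/3368 = 0.3394, p̂₂ = 257/876 = 0.2934.
Pooled p̂ = (1143+257)/(3368+876) = 1400/4244 = 0.3299.
SE = √(p̂(1−p̂)(1/n₁+1/n₂)) = √(0.3299·0.6701·0.00143846) = √(0.000317985) = 0.0178.
z = (0.3394 − 0.2934)/0.0178 = 0.0460/0.0178 = 2.58.
Two-sided p-value ≈ 2·Φ(−2.579) = 0.0099.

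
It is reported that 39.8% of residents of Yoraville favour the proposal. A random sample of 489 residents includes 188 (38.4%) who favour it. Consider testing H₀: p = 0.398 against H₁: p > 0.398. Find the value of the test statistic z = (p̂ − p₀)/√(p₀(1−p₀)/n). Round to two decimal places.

z = -0.61

p̂ = 188/489 ≈ 0.3845.
SE = √(p₀(1−p₀)/n) = √(0.2396/489) = 0.0221.
z = (0.3845 − 0.398)/0.0221 = -0.0135/0.0221 = -0.61.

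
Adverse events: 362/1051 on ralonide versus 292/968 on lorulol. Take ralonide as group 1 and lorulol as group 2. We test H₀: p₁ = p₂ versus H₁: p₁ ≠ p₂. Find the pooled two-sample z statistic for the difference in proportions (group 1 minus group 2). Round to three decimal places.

z = 2.052

p̂₁ = 362/1051 ≈ 0.34443, p̂₂ = 292/968 ≈ 0.30165.
Pooled p̂ = (362+292)/(1051+968) = 654/2019 = 0.32392.
SE = √(0.218997 × 0.00198453) = 0.02085.
z = (0.34443 − 0.30165)/0.02085 = 0.04278/0.02085 = 2.052.
Two-sided p-value ≈ 2·Φ(−2.052) = 0.0402.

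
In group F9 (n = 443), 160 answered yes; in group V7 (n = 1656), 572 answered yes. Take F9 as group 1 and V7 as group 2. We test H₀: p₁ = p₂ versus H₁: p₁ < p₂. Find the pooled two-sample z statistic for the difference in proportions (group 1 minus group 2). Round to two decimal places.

z = 0.62

p̂₁ = 160/443 = 0.3612, p̂₂ = 572/1656 = 0.3454.
Pooled p̂ = (160+572)/(443+1656) = 732/2099 = 0.3487.
SE = √(p̂(1−p̂)(1/n₁+1/n₂)) = √(0.3487·0.6513·0.0028612) = √(0.000649835) = 0.0255.
z = (0.3612 − 0.3454)/0.0255 = 0.0158/0.0255 = 0.62.
p-value = P(Z < 0.618) ≈ 0.7318.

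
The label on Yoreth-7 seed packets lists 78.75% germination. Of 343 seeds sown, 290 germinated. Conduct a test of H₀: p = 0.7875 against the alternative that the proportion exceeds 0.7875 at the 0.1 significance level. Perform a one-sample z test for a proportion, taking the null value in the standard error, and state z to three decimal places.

p̂ = 290/343 = 0.84548.
SE = √(p₀(1−p₀)/n) = √(0.16734/343) = 0.02209.
z = (0.84548 − 0.7875)/0.02209 = 0.05798/0.02209 = 2.625.
p-value = P(Z > 2.625) ≈ 0.0043. With α = 0.1, reject H₀.

z = 2.625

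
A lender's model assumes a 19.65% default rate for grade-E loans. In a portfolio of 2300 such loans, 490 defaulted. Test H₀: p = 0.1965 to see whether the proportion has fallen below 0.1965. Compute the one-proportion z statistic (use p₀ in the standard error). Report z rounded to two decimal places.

p̂ = 490/2300 = 0.21304.
SE = √(p₀(1−p₀)/n) = √(0.15789/2300) = 0.00829.
z = (0.21304 − 0.1965)/0.00829 = 0.01654/0.00829 = 2.00.
p-value = P(Z < 1.997) ≈ 0.9771.

z = 2.00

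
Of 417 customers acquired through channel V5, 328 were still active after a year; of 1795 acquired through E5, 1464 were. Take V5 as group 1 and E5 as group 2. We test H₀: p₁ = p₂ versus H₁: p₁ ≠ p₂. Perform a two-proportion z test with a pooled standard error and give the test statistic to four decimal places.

p̂₁ = 328/417 = 0.786571, p̂₂ = 1464/1795 = 0.815599.
Pooled p̂ = (328+1464)/(417+1795) = 1792/2212 = 0.810127.
SE = √(0.153822 × 0.00295518) = 0.021321.
z = (0.786571 − 0.815599)/0.021321 = -0.029028/0.021321 = -1.3615.

z = -1.3615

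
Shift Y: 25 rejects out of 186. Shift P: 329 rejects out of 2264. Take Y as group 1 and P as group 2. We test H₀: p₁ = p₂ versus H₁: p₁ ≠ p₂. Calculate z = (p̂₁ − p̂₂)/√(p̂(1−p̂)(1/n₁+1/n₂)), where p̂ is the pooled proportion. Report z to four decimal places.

p̂₁ = 25/186 = 0.134409, p̂₂ = 329/2264 = 0.145318.
Pooled p̂ = (25+329)/(186+2264) = 354/2450 = 0.144490.
SE = √(p̂(1−p̂)(1/n₁+1/n₂)) = √(0.144490·0.855510·0.00581804) = √(0.000719182) = 0.026818.
z = (0.134409 − 0.145318)/0.026818 = -0.010909/0.026818 = -0.4068.

z = -0.4068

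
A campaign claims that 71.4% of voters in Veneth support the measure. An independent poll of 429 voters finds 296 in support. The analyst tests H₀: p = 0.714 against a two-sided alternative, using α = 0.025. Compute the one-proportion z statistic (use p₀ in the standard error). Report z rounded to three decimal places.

p̂ = 296/429 = 0.68998.
SE = √(p₀(1−p₀)/n) = √(0.2042/429) = 0.02182.
z = (0.68998 − 0.714)/0.02182 = -0.02402/0.02182 = -1.101.
Two-sided p-value ≈ 2·Φ(−1.101) = 0.2709. With α = 0.025, fail to reject H₀.

z = -1.101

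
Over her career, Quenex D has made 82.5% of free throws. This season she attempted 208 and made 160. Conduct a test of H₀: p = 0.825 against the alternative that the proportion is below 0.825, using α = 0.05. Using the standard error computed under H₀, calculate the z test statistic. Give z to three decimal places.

p̂ = 160/208 ≈ 0.76923.
SE = √(p₀(1−p₀)/n) = √(0.14438/208) = 0.02635.
z = (0.76923 − 0.825)/0.02635 = -0.05577/0.02635 = -2.117.
p-value = P(Z < -2.117) ≈ 0.0171; since p < α = 0.05, reject H₀.

z = -2.117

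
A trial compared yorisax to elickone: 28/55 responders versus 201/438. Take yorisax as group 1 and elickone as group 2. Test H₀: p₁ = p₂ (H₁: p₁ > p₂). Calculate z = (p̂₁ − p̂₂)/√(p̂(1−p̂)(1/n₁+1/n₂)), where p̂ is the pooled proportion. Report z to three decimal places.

p̂₁ = 28/55 ≈ 0.50909, p̂₂ = 201/438 ≈ 0.45890.
Pooled p̂ = (28+201)/(55+438) = 229/493 = 0.46450.
SE = √(0.24874 × 0.0204649) = 0.07135.
z = (0.50909 − 0.45890)/0.07135 = 0.05019/0.07135 = 0.703.
p-value = P(Z > 0.703) ≈ 0.2409.

z = 0.703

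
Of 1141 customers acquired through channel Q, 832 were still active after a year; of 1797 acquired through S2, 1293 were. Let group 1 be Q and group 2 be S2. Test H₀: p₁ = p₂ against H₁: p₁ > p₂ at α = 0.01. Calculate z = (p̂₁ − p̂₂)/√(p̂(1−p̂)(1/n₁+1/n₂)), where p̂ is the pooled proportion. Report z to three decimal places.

p̂₁ = 832/1141 ≈ 0.72918, p̂₂ = 1293/1797 ≈ 0.71953.
Pooled p̂ = (832+1293)/(1141+1797) = 2125/2938 = 0.72328.
SE = √(p̂(1−p̂)(1/n₁+1/n₂)) = √(0.72328·0.27672·0.00143291) = √(0.00028679) = 0.01693.
z = (0.72918 − 0.71953)/0.01693 = 0.00965/0.01693 = 0.570.
p-value = P(Z > 0.570) ≈ 0.2843; since p > α = 0.01, fail to reject H₀.

z = 0.570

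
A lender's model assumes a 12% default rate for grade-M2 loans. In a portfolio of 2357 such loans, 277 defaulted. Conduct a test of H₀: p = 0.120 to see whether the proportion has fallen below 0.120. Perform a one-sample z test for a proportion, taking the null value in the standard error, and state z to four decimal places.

p̂ = 277/2357 ≈ 0.117522.
Under H₀, SE = √(0.12·0.88/2357) = √(4.48027e-05) = 0.006693.
z = (0.117522 − 0.12)/0.006693 = -0.002478/0.006693 = -0.3702.
p-value = P(Z < -0.370) ≈ 0.3556.

z = -0.3702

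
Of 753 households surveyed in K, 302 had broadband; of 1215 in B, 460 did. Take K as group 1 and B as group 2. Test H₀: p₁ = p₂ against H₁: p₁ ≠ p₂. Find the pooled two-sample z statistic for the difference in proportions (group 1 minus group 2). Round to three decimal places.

z = 0.994

p̂₁ = 302/753 = 0.40106, p̂₂ = 460/1215 = 0.37860.
Pooled p̂ = (302+460)/(753+1215) = 762/1968 = 0.38720.
SE = √(p̂(1−p̂)(1/n₁+1/n₂)) = √(0.38720·0.61280·0.00215107) = √(0.000510394) = 0.02259.
z = (0.40106 − 0.37860)/0.02259 = 0.02246/0.02259 = 0.994.
p-value = 2·P(Z > 0.994) ≈ 0.3201.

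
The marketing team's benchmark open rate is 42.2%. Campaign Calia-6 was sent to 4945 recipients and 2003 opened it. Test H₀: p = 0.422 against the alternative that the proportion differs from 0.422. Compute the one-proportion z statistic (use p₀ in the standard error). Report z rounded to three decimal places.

z = -2.413

p̂ = 2003/4945 ≈ 0.40506.
Standard error under H₀: √(0.422×0.578/4945) = 0.00702.
z = (0.40506 − 0.422)/0.00702 = -0.01694/0.00702 = -2.413.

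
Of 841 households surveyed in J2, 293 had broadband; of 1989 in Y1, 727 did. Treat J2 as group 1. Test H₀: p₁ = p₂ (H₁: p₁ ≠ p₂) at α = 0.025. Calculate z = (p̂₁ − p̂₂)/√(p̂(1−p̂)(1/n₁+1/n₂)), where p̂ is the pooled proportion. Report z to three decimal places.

p̂₁ = 293/841 ≈ 0.34839, p̂₂ = 727/1989 ≈ 0.36551.
Pooled p̂ = (293+727)/(841+1989) = 1020/2830 = 0.36042.
SE = √(p̂(1−p̂)(1/n₁+1/n₂)) = √(0.36042·0.63958·0.00169183) = √(0.000389997) = 0.01975.
z = (0.34839 − 0.36551)/0.01975 = -0.01712/0.01975 = -0.867.
Two-sided p-value ≈ 2·Φ(−0.867) = 0.3861. With α = 0.025, fail to reject H₀.

z = -0.867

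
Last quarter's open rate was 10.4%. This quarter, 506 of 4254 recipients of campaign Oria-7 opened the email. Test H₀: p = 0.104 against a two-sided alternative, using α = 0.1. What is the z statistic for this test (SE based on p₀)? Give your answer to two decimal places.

p̂ = 506/4254 ≈ 0.11895.
Standard error under H₀: √(0.104×0.896/4254) = 0.00468.
z = (0.11895 − 0.104)/0.00468 = 0.01495/0.00468 = 3.19.
p-value = 2·P(Z > 3.194) ≈ 0.0014. With α = 0.1, reject H₀.

z = 3.19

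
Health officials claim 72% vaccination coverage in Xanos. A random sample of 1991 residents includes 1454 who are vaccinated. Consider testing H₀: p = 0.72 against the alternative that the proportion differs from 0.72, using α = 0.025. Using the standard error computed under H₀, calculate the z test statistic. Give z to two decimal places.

p̂ = 1454/1991 ≈ 0.7303.
Under H₀, SE = √(0.72·0.28/1991) = √(0.000101256) = 0.0101.
z = (0.7303 − 0.72)/0.0101 = 0.0103/0.0101 = 1.02.
Two-sided p-value ≈ 2·Φ(−1.022) = 0.3067; since p > α = 0.025, fail to reject H₀.

z = 1.02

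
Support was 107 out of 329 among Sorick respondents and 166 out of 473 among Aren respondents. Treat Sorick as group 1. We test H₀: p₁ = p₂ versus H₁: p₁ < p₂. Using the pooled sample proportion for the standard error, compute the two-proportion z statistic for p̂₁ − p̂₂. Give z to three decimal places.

p̂₁ = 107/329 = 0.32523, p̂₂ = 166/473 = 0.35095.
Pooled p̂ = (107+166)/(329+473) = 273/802 = 0.34040.
SE = √(p̂(1−p̂)(1/n₁+1/n₂)) = √(0.34040·0.65960·0.00515368) = √(0.00115714) = 0.03402.
z = (0.32523 − 0.35095)/0.03402 = -0.02572/0.03402 = -0.756.
p-value = P(Z < -0.756) ≈ 0.2248.

z = -0.756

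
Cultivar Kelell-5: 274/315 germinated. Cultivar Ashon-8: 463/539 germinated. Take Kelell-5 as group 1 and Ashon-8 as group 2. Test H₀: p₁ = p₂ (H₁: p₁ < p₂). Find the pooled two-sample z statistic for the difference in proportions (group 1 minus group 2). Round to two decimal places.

p̂₁ = 274/315 ≈ 0.8698, p̂₂ = 463/539 ≈ 0.8590.
Pooled p̂ = (274+463)/(315+539) = 737/854 = 0.8630.
SE = √(p̂(1−p̂)(1/n₁+1/n₂)) = √(0.8630·0.1370·0.00502989) = √(0.000594698) = 0.0244.
z = (0.8698 − 0.8590)/0.0244 = 0.0108/0.0244 = 0.44.
p-value = P(Z < 0.445) ≈ 0.6717.

z = 0.44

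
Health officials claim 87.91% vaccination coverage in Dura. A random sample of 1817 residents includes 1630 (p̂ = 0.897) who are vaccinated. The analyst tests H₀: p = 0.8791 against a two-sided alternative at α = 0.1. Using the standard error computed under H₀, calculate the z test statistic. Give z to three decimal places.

z = 2.351

p̂ = 1630/1817 ≈ 0.897083.
Under H₀, SE = √(0.8791·0.1209/1817) = √(5.84938e-05) = 0.007648.
z = (0.897083 − 0.8791)/0.007648 = 0.017983/0.007648 = 2.351.
p-value = 2·P(Z > 2.351) ≈ 0.0187; since p < α = 0.1, reject H₀.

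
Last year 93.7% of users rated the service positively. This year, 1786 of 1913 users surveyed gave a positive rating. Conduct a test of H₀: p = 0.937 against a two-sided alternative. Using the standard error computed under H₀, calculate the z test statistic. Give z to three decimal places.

z = -0.610

p̂ = 1786/1913 ≈ 0.933612.
Under H₀, SE = √(0.937·0.063/1913) = √(3.08578e-05) = 0.005555.
z = (0.933612 − 0.937)/0.005555 = -0.003388/0.005555 = -0.610.
Two-sided p-value ≈ 2·Φ(−0.610) = 0.5419.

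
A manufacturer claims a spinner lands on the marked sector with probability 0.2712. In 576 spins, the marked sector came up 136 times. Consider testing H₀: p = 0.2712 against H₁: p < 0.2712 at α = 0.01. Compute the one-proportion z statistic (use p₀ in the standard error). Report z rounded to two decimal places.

z = -1.89

p̂ = 136/576 ≈ 0.23611.
Standard error under H₀: √(0.2712×0.7288/576) = 0.01852.
z = (0.23611 − 0.2712)/0.01852 = -0.03509/0.01852 = -1.89.
p-value = P(Z < -1.894) ≈ 0.0291; since p > α = 0.01, fail to reject H₀.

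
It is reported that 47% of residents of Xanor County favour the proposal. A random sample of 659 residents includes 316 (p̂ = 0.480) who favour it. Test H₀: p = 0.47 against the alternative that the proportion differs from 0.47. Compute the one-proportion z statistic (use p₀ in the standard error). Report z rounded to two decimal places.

p̂ = 316/659 ≈ 0.4795.
Standard error under H₀: √(0.47×0.53/659) = 0.0194.
z = (0.4795 − 0.47)/0.0194 = 0.0095/0.0194 = 0.49.

z = 0.49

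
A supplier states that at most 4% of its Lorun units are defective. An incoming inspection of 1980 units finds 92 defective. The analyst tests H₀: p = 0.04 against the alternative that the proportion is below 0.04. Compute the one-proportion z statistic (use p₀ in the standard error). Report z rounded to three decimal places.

z = 1.468

p̂ = 92/1980 ≈ 0.04646.
Standard error under H₀: √(0.04×0.96/1980) = 0.00440.
z = (0.04646 − 0.04)/0.00440 = 0.00646/0.00440 = 1.468.
p-value = P(Z < 1.468) ≈ 0.9289.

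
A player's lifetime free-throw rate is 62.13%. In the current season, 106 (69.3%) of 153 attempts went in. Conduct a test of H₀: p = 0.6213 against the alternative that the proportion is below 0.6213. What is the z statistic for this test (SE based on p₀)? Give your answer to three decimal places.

z = 1.824

p̂ = 106/153 ≈ 0.692810.
Standard error under H₀: √(0.6213×0.3787/153) = 0.039215.
z = (0.692810 − 0.6213)/0.039215 = 0.071510/0.039215 = 1.824.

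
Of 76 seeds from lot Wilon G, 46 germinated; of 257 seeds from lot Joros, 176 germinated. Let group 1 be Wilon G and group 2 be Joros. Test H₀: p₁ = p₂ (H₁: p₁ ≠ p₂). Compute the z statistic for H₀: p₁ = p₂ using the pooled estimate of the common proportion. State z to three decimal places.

p̂₁ = 46/76 = 0.60526, p̂₂ = 176/257 = 0.68482.
Pooled p̂ = (46+176)/(76+257) = 222/333 = 0.66667.
SE = √(p̂(1−p̂)(1/n₁+1/n₂)) = √(0.66667·0.33333·0.0170489) = √(0.00378865) = 0.06155.
z = (0.60526 − 0.68482)/0.06155 = -0.07956/0.06155 = -1.293.
Two-sided p-value ≈ 2·Φ(−1.293) = 0.1962.

z = -1.293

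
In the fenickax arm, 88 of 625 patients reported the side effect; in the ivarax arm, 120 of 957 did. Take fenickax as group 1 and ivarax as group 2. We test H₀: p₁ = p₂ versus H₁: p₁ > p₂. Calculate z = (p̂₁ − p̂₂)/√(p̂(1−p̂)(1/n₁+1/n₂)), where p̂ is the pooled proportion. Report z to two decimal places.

p̂₁ = 88/625 ≈ 0.1408, p̂₂ = 120/957 ≈ 0.1254.
Pooled p̂ = (88+120)/(625+957) = 208/1582 = 0.1315.
SE = √(p̂(1−p̂)(1/n₁+1/n₂)) = √(0.1315·0.8685·0.00264493) = √(0.000302031) = 0.0174.
z = (0.1408 − 0.1254)/0.0174 = 0.0154/0.0174 = 0.89.
p-value = P(Z > 0.887) ≈ 0.1876.

z = 0.89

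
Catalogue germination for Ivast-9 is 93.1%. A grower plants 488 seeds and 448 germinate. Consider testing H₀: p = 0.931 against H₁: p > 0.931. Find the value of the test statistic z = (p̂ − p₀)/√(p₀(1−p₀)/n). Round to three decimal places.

p̂ = 448/488 ≈ 0.918033.
Under H₀, SE = √(0.931·0.069/488) = √(0.000131637) = 0.011473.
z = (0.918033 − 0.931)/0.011473 = -0.012967/0.011473 = -1.130.
p-value = P(Z > -1.130) ≈ 0.8708.

z = -1.130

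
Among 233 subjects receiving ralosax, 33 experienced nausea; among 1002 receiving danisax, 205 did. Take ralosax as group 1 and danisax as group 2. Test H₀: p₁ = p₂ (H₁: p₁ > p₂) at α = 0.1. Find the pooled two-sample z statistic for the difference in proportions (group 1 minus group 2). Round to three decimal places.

p̂₁ = 33/233 ≈ 0.141631, p̂₂ = 205/1002 ≈ 0.204591.
Pooled p̂ = (33+205)/(233+1002) = 238/1235 = 0.192713.
SE = √(p̂(1−p̂)(1/n₁+1/n₂)) = √(0.192713·0.807287·0.00528985) = √(0.000822965) = 0.028687.
z = (0.141631 − 0.204591)/0.028687 = -0.062960/0.028687 = -2.195.
p-value = P(Z > -2.195) ≈ 0.9859, so at α = 0.1 we fail to reject H₀.

z = -2.195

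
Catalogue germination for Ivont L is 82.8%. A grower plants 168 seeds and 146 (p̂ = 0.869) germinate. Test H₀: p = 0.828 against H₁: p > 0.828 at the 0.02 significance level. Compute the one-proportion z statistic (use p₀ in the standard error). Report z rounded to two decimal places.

p̂ = 146/168 ≈ 0.8690.
SE = √(p₀(1−p₀)/n) = √(0.14242/168) = 0.0291.
z = (0.8690 − 0.828)/0.0291 = 0.0410/0.0291 = 1.41.
p-value = P(Z > 1.410) ≈ 0.0793, so at α = 0.02 we fail to reject H₀.

z = 1.41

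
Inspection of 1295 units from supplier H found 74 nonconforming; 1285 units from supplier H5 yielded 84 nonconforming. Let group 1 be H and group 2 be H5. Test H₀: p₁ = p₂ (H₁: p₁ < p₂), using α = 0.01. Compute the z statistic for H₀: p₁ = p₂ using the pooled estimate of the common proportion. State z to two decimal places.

p̂₁ = 74/1295 ≈ 0.05714, p̂₂ = 84/1285 ≈ 0.06537.
Pooled p̂ = (74+84)/(1295+1285) = 158/2580 = 0.06124.
SE = √(p̂(1−p̂)(1/n₁+1/n₂)) = √(0.06124·0.93876·0.00155041) = √(8.9133e-05) = 0.00944.
z = (0.05714 − 0.06537)/0.00944 = -0.00823/0.00944 = -0.87.
p-value = P(Z < -0.871) ≈ 0.1918. With α = 0.01, fail to reject H₀.

z = -0.87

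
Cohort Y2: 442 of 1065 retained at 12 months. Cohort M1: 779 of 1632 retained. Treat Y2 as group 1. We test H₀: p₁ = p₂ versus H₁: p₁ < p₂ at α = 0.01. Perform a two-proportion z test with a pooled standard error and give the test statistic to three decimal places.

p̂₁ = 442/1065 ≈ 0.415023, p̂₂ = 779/1632 ≈ 0.477328.
Pooled p̂ = (442+779)/(1065+1632) = 1221/2697 = 0.452725.
SE = √(0.247765 × 0.00155171) = 0.019608.
z = (0.415023 − 0.477328)/0.019608 = -0.062305/0.019608 = -3.178.
p-value = P(Z < -3.178) ≈ 0.0007; since p < α = 0.01, reject H₀.

z = -3.178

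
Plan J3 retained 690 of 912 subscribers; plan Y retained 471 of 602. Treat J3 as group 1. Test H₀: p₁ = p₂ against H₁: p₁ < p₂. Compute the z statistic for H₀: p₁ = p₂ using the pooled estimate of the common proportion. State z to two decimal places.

p̂₁ = 690/912 ≈ 0.7566, p̂₂ = 471/602 ≈ 0.7824.
Pooled p̂ = (690+471)/(912+602) = 1161/1514 = 0.7668.
SE = √(p̂(1−p̂)(1/n₁+1/n₂)) = √(0.7668·0.2332·0.00275762) = √(0.000493049) = 0.0222.
z = (0.7566 − 0.7824)/0.0222 = -0.0258/0.0222 = -1.16.

z = -1.16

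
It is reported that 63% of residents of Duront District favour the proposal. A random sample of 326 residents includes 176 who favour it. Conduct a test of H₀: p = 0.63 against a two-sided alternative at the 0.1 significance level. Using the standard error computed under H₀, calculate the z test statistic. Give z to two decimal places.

p̂ = 176/326 ≈ 0.5399.
SE = √(p₀(1−p₀)/n) = √(0.2331/326) = 0.0267.
z = (0.5399 − 0.63)/0.0267 = -0.0901/0.0267 = -3.37.
Two-sided p-value ≈ 2·Φ(−3.370) = 0.0008; since p < α = 0.1, reject H₀.

z = -3.37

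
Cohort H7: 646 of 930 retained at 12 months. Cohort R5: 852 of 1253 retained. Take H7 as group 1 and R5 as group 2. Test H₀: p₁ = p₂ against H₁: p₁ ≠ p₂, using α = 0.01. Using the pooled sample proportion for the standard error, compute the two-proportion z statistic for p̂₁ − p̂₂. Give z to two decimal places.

z = 0.73

p̂₁ = 646/930 = 0.6946, p̂₂ = 852/1253 = 0.6800.
Pooled p̂ = (646+852)/(930+1253) = 1498/2183 = 0.6862.
SE = √(0.215325 × 0.00187335) = 0.0201.
z = (0.6946 − 0.6800)/0.0201 = 0.0146/0.0201 = 0.73.
p-value = 2·P(Z > 0.730) ≈ 0.4656. With α = 0.01, fail to reject H₀.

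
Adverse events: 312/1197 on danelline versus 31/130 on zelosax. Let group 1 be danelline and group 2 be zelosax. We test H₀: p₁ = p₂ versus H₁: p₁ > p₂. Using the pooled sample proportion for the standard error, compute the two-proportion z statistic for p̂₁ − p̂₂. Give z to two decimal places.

p̂₁ = 312/1197 = 0.2607, p̂₂ = 31/130 = 0.2385.
Pooled p̂ = (312+31)/(1197+130) = 343/1327 = 0.2585.
SE = √(0.191667 × 0.00852773) = 0.0404.
z = (0.2607 − 0.2385)/0.0404 = 0.0222/0.0404 = 0.55.

z = 0.55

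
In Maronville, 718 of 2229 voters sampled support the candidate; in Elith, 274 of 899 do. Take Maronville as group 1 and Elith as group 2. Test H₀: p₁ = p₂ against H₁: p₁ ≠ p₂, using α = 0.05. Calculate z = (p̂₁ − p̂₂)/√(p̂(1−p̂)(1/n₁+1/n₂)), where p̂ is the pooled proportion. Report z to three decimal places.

p̂₁ = 718/2229 = 0.32212, p̂₂ = 274/899 = 0.30478.
Pooled p̂ = (718+274)/(2229+899) = 992/3128 = 0.31714.
SE = √(p̂(1−p̂)(1/n₁+1/n₂)) = √(0.31714·0.68286·0.00156098) = √(0.000338046) = 0.01839.
z = (0.32212 − 0.30478)/0.01839 = 0.01734/0.01839 = 0.943.
Two-sided p-value ≈ 2·Φ(−0.943) = 0.3458; since p > α = 0.05, fail to reject H₀.

z = 0.943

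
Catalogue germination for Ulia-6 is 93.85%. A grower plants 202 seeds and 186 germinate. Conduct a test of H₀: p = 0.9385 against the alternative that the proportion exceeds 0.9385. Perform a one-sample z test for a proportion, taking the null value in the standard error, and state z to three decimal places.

z = -1.048

p̂ = 186/202 = 0.92079.
Standard error under H₀: √(0.9385×0.0615/202) = 0.01690.
z = (0.92079 − 0.9385)/0.01690 = -0.01771/0.01690 = -1.048.
p-value = P(Z > -1.048) ≈ 0.8526.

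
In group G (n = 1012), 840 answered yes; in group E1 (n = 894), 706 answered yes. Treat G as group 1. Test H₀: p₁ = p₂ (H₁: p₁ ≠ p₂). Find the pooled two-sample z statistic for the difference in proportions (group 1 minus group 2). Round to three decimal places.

p̂₁ = 840/1012 = 0.830040, p̂₂ = 706/894 = 0.789709.
Pooled p̂ = (840+706)/(1012+894) = 1546/1906 = 0.811123.
SE = √(0.153203 × 0.00210671) = 0.017965.
z = (0.830040 − 0.789709)/0.017965 = 0.040331/0.017965 = 2.245.

z = 2.245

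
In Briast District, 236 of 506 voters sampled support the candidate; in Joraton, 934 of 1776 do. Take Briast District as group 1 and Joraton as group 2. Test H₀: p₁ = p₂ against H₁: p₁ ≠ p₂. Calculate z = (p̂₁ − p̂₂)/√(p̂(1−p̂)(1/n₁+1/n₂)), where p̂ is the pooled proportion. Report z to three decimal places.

p̂₁ = 236/506 = 0.46640, p̂₂ = 934/1776 = 0.52590.
Pooled p̂ = (236+934)/(506+1776) = 1170/2282 = 0.51271.
SE = √(0.249839 × 0.00253935) = 0.02519.
z = (0.46640 − 0.52590)/0.02519 = -0.05950/0.02519 = -2.362.

z = -2.362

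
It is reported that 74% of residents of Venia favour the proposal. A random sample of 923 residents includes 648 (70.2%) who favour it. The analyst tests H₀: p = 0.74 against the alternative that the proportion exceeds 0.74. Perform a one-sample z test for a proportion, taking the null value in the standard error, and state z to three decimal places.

z = -2.628

p̂ = 648/923 = 0.702059.
Under H₀, SE = √(0.74·0.26/923) = √(0.000208451) = 0.014438.
z = (0.702059 − 0.74)/0.014438 = -0.037941/0.014438 = -2.628.
p-value = P(Z > -2.628) ≈ 0.9957.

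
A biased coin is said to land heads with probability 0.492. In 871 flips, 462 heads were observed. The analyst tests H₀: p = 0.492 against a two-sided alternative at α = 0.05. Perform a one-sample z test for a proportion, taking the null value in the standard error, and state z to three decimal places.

z = 2.268

p̂ = 462/871 = 0.53042.
SE = √(p₀(1−p₀)/n) = √(0.24994/871) = 0.01694.
z = (0.53042 − 0.492)/0.01694 = 0.03842/0.01694 = 2.268.
p-value = 2·P(Z > 2.268) ≈ 0.0233, so at α = 0.05 we reject H₀.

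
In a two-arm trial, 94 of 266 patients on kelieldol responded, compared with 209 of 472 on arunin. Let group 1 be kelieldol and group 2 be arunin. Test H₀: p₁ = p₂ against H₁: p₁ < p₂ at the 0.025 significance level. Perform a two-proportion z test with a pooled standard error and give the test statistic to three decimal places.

p̂₁ = 94/266 ≈ 0.35338, p̂₂ = 209/472 ≈ 0.44280.
Pooled p̂ = (94+209)/(266+472) = 303/738 = 0.41057.
SE = √(0.242002 × 0.00587804) = 0.03772.
z = (0.35338 − 0.44280)/0.03772 = -0.08942/0.03772 = -2.371.
p-value = P(Z < -2.371) ≈ 0.0089; since p < α = 0.025, reject H₀.

z = -2.371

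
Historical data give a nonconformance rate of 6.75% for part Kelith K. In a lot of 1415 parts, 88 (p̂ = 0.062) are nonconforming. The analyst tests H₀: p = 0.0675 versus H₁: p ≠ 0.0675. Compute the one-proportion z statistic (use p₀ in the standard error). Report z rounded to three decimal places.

z = -0.796

p̂ = 88/1415 ≈ 0.06219.
Standard error under H₀: √(0.0675×0.9325/1415) = 0.00667.
z = (0.06219 − 0.0675)/0.00667 = -0.00531/0.00667 = -0.796.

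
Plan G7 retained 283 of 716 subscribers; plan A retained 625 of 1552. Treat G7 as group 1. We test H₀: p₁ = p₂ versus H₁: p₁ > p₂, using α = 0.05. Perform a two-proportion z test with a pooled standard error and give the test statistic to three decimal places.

z = -0.337

p̂₁ = 283/716 ≈ 0.39525, p̂₂ = 625/1552 ≈ 0.40271.
Pooled p̂ = (283+625)/(716+1552) = 908/2268 = 0.40035.
SE = √(p̂(1−p̂)(1/n₁+1/n₂)) = √(0.40035·0.59965·0.00204098) = √(0.000489978) = 0.02214.
z = (0.39525 − 0.40271)/0.02214 = -0.00746/0.02214 = -0.337.
p-value = P(Z > -0.337) ≈ 0.6319, so at α = 0.05 we fail to reject H₀.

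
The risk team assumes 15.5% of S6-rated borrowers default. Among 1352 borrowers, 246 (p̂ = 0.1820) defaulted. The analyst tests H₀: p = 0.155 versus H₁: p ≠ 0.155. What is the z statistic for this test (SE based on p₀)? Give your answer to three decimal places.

p̂ = 246/1352 = 0.181953.
SE = √(p₀(1−p₀)/n) = √(0.13098/1352) = 0.009843.
z = (0.181953 − 0.155)/0.009843 = 0.026953/0.009843 = 2.738.
Two-sided p-value ≈ 2·Φ(−2.738) = 0.0062.

z = 2.738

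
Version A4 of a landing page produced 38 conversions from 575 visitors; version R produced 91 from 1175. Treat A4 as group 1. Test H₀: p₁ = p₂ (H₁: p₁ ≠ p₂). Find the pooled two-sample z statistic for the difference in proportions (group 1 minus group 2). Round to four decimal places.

z = -0.8542

p̂₁ = 38/575 = 0.066087, p̂₂ = 91/1175 = 0.077447.
Pooled p̂ = (38+91)/(575+1175) = 129/1750 = 0.073714.
SE = √(p̂(1−p̂)(1/n₁+1/n₂)) = √(0.073714·0.926286·0.00259019) = √(0.00017686) = 0.013299.
z = (0.066087 − 0.077447)/0.013299 = -0.011360/0.013299 = -0.8542.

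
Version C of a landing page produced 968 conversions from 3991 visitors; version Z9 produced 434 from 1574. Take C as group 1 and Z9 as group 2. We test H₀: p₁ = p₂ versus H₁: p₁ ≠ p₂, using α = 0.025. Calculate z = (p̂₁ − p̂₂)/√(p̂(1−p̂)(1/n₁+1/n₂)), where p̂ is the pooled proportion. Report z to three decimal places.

z = -2.568

p̂₁ = 968/3991 = 0.24255, p̂₂ = 434/1574 = 0.27573.
Pooled p̂ = (968+434)/(3991+1574) = 1402/5565 = 0.25193.
SE = √(0.188462 × 0.000885888) = 0.01292.
z = (0.24255 − 0.27573)/0.01292 = -0.03318/0.01292 = -2.568.
p-value = 2·P(Z > 2.568) ≈ 0.0102, so at α = 0.025 we reject H₀.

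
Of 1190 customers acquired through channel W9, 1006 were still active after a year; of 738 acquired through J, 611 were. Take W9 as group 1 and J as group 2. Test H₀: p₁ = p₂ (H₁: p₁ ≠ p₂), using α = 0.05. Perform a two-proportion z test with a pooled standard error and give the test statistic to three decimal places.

p̂₁ = 1006/1190 = 0.845378, p̂₂ = 611/738 = 0.827913.
Pooled p̂ = (1006+611)/(1190+738) = 1617/1928 = 0.838693.
SE = √(p̂(1−p̂)(1/n₁+1/n₂)) = √(0.838693·0.161307·0.00219535) = √(0.000297002) = 0.017234.
z = (0.845378 − 0.827913)/0.017234 = 0.017465/0.017234 = 1.013.
Two-sided p-value ≈ 2·Φ(−1.013) = 0.3109. With α = 0.05, fail to reject H₀.

z = 1.013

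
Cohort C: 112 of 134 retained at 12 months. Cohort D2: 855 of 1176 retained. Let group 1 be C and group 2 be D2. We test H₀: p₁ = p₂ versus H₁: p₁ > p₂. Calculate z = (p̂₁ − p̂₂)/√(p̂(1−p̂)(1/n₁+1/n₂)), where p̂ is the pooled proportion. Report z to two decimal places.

z = 2.71

p̂₁ = 112/134 = 0.8358, p̂₂ = 855/1176 = 0.7270.
Pooled p̂ = (112+855)/(134+1176) = 967/1310 = 0.7382.
SE = √(0.193276 × 0.00831303) = 0.0401.
z = (0.8358 − 0.7270)/0.0401 = 0.1088/0.0401 = 2.71.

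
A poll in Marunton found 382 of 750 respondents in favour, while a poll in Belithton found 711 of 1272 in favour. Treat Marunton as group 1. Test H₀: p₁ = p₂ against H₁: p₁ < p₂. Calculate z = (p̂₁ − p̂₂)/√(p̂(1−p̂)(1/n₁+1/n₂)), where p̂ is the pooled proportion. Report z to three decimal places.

p̂₁ = 382/750 = 0.50933, p̂₂ = 711/1272 = 0.55896.
Pooled p̂ = (382+711)/(750+1272) = 1093/2022 = 0.54055.
SE = √(0.248355 × 0.0021195) = 0.02294.
z = (0.50933 − 0.55896)/0.02294 = -0.04963/0.02294 = -2.163.
p-value = P(Z < -2.163) ≈ 0.0153.

z = -2.163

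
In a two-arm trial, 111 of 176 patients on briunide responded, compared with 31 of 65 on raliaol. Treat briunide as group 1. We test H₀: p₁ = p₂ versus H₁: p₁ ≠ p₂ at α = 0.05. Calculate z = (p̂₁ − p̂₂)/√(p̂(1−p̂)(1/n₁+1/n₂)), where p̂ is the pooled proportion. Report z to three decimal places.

p̂₁ = 111/176 ≈ 0.63068, p̂₂ = 31/65 ≈ 0.47692.
Pooled p̂ = (111+31)/(176+65) = 142/241 = 0.58921.
SE = √(p̂(1−p̂)(1/n₁+1/n₂)) = √(0.58921·0.41079·0.0210664) = √(0.00509895) = 0.07141.
z = (0.63068 − 0.47692)/0.07141 = 0.15376/0.07141 = 2.153.
p-value = 2·P(Z > 2.153) ≈ 0.0313. With α = 0.05, reject H₀.

z = 2.153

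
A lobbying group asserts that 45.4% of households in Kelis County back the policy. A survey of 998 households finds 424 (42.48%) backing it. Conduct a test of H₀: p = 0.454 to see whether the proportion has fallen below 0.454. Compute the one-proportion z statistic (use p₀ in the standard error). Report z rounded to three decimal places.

p̂ = 424/998 = 0.42485.
SE = √(p₀(1−p₀)/n) = √(0.24788/998) = 0.01576.
z = (0.42485 − 0.454)/0.01576 = -0.02915/0.01576 = -1.850.
p-value = P(Z < -1.850) ≈ 0.0322.

z = -1.850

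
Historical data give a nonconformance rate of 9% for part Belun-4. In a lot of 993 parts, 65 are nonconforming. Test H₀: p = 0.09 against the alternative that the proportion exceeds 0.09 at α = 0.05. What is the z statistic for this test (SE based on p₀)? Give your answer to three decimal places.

p̂ = 65/993 ≈ 0.065458.
Under H₀, SE = √(0.09·0.91/993) = √(8.24773e-05) = 0.009082.
z = (0.065458 − 0.09)/0.009082 = -0.024542/0.009082 = -2.702.
p-value = P(Z > -2.702) ≈ 0.9966, so at α = 0.05 we fail to reject H₀.

z = -2.702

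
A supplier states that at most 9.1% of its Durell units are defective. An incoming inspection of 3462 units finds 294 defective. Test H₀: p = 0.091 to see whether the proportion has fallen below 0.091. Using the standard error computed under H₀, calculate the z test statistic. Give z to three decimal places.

p̂ = 294/3462 = 0.08492.
SE = √(p₀(1−p₀)/n) = √(0.082719/3462) = 0.00489.
z = (0.08492 − 0.091)/0.00489 = -0.00608/0.00489 = -1.243.

z = -1.243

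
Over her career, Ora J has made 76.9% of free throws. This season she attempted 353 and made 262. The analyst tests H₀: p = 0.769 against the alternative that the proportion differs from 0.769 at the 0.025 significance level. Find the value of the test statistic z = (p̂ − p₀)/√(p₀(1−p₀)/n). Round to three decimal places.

z = -1.194

p̂ = 262/353 ≈ 0.74221.
SE = √(p₀(1−p₀)/n) = √(0.17764/353) = 0.02243.
z = (0.74221 − 0.769)/0.02243 = -0.02679/0.02243 = -1.194.
Two-sided p-value ≈ 2·Φ(−1.194) = 0.2324, so at α = 0.025 we fail to reject H₀.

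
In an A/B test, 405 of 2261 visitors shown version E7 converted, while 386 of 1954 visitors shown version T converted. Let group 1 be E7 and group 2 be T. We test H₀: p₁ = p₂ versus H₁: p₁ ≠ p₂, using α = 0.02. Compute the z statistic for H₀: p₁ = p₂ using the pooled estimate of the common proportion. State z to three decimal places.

z = -1.527

p̂₁ = 405/2261 = 0.17912, p̂₂ = 386/1954 = 0.19754.
Pooled p̂ = (405+386)/(2261+1954) = 791/4215 = 0.18766.
SE = √(0.152446 × 0.000954053) = 0.01206.
z = (0.17912 − 0.19754)/0.01206 = -0.01842/0.01206 = -1.527.
p-value = 2·P(Z > 1.527) ≈ 0.1267, so at α = 0.02 we fail to reject H₀.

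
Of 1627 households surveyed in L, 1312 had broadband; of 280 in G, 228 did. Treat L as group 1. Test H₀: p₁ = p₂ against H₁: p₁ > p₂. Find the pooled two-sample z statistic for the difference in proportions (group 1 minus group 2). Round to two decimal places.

p̂₁ = 1312/1627 ≈ 0.8064, p̂₂ = 228/280 ≈ 0.8143.
Pooled p̂ = (1312+228)/(1627+280) = 1540/1907 = 0.8076.
SE = √(p̂(1−p̂)(1/n₁+1/n₂)) = √(0.8076·0.1924·0.00418606) = √(0.000650565) = 0.0255.
z = (0.8064 − 0.8143)/0.0255 = -0.0079/0.0255 = -0.31.

z = -0.31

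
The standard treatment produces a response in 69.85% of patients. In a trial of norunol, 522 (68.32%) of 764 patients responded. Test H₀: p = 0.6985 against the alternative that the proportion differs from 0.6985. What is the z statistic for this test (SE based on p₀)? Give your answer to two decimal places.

z = -0.92

p̂ = 522/764 = 0.6832.
Standard error under H₀: √(0.6985×0.3015/764) = 0.0166.
z = (0.6832 − 0.6985)/0.0166 = -0.0153/0.0166 = -0.92.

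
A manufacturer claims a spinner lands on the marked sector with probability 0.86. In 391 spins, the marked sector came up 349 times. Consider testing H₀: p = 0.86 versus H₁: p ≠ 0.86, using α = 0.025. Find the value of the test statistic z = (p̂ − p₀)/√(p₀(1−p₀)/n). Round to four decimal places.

z = 1.8568

p̂ = 349/391 = 0.892583.
Standard error under H₀: √(0.86×0.14/391) = 0.017548.
z = (0.892583 − 0.86)/0.017548 = 0.032583/0.017548 = 1.8568.
Two-sided p-value ≈ 2·Φ(−1.857) = 0.0633. With α = 0.025, fail to reject H₀.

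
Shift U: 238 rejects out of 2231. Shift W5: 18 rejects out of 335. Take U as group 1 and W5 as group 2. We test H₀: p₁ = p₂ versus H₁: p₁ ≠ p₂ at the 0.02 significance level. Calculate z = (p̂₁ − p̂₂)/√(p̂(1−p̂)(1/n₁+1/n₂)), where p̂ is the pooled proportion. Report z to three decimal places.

z = 3.015

p̂₁ = 238/2231 ≈ 0.10668, p̂₂ = 18/335 ≈ 0.05373.
Pooled p̂ = (238+18)/(2231+335) = 256/2566 = 0.09977.
SE = √(0.0898129 × 0.0034333) = 0.01756.
z = (0.10668 − 0.05373)/0.01756 = 0.05295/0.01756 = 3.015.
p-value = 2·P(Z > 3.015) ≈ 0.0026. With α = 0.02, reject H₀.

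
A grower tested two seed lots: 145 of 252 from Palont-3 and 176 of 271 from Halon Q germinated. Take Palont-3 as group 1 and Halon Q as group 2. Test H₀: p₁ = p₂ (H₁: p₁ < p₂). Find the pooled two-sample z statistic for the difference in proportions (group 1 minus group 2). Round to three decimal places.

z = -1.738

p̂₁ = 145/252 ≈ 0.57540, p̂₂ = 176/271 ≈ 0.64945.
Pooled p̂ = (145+176)/(252+271) = 321/523 = 0.61377.
SE = √(p̂(1−p̂)(1/n₁+1/n₂)) = √(0.61377·0.38623·0.00765829) = √(0.00181545) = 0.04261.
z = (0.57540 − 0.64945)/0.04261 = -0.07405/0.04261 = -1.738.
p-value = P(Z < -1.738) ≈ 0.0411.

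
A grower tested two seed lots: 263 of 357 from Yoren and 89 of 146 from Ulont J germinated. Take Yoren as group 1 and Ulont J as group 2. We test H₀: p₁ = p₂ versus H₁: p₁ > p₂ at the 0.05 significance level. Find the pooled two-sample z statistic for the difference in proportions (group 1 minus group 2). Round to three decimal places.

z = 2.823

p̂₁ = 263/357 = 0.73669, p̂₂ = 89/146 = 0.60959.
Pooled p̂ = (263+89)/(357+146) = 352/503 = 0.69980.
SE = √(p̂(1−p̂)(1/n₁+1/n₂)) = √(0.69980·0.30020·0.00965044) = √(0.00202736) = 0.04503.
z = (0.73669 − 0.60959)/0.04503 = 0.12710/0.04503 = 2.823.
p-value = P(Z > 2.823) ≈ 0.0024. With α = 0.05, reject H₀.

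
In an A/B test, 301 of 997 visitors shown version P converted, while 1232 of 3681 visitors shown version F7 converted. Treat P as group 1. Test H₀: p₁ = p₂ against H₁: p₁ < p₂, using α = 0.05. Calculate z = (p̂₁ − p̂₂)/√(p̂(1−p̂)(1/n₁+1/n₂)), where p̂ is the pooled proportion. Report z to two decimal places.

p̂₁ = 301/997 = 0.30191, p̂₂ = 1232/3681 = 0.33469.
Pooled p̂ = (301+1232)/(997+3681) = 1533/4678 = 0.32770.
SE = √(0.220314 × 0.00127467) = 0.01676.
z = (0.30191 − 0.33469)/0.01676 = -0.03278/0.01676 = -1.96.
p-value = P(Z < -1.956) ≈ 0.0252; since p < α = 0.05, reject H₀.

z = -1.96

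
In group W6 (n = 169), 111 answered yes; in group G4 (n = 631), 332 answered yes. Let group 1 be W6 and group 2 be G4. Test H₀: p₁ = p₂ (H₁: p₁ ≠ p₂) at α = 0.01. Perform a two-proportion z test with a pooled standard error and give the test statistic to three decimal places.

p̂₁ = 111/169 = 0.656805, p̂₂ = 332/631 = 0.526149.
Pooled p̂ = (111+332)/(169+631) = 443/800 = 0.553750.
SE = √(0.247111 × 0.00750195) = 0.043056.
z = (0.656805 − 0.526149)/0.043056 = 0.130656/0.043056 = 3.035.
p-value = 2·P(Z > 3.035) ≈ 0.0024, so at α = 0.01 we reject H₀.

z = 3.035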